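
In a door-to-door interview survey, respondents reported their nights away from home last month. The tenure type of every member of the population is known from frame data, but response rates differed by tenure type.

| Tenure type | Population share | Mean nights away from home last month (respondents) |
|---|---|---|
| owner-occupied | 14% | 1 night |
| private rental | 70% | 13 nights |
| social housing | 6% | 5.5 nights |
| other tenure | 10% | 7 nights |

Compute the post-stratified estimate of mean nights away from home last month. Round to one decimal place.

Reweight to the known tenure type distribution:
  owner-occupied: 0.14 × 1 = 0.14
  private rental: 0.7 × 13 = 9.1
  social housing: 0.06 × 5.5 = 0.33
  other tenure: 0.1 × 7 = 0.7
Post-stratified estimate = 10.27 → 10.3.

10.3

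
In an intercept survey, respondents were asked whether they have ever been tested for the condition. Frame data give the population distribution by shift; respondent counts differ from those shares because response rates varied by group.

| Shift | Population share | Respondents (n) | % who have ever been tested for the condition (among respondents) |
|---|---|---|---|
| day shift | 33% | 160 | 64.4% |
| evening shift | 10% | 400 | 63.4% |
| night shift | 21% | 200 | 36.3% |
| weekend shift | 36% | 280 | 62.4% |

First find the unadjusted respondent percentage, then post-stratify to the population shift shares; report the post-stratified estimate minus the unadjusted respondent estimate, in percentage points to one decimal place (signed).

Unadjusted (pooled respondent) estimate weights by respondent counts:
  (160/1040)×64.4 + (400/1040)×63.4 + (200/1040)×36.3 + (280/1040)×62.4 = 58.0731%
Post-stratified estimate weights by population shares:
  0.33×64.4 + 0.1×63.4 + 0.21×36.3 + 0.36×62.4 = 57.679%
Difference = 57.679 − 58.0731 = -0.3941 pp.

-0.4 percentage points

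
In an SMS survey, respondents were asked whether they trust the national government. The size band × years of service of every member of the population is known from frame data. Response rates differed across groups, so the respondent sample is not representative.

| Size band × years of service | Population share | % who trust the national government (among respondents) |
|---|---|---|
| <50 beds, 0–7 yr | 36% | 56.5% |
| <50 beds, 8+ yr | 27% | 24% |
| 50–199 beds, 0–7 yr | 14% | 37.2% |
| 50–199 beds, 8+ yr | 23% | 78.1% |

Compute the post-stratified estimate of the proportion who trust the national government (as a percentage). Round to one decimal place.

Reweight to the known size band × years of service distribution:
  <50 beds, 0–7 yr: 0.36 × 56.5 = 20.34
  <50 beds, 8+ yr: 0.27 × 24 = 6.48
  50–199 beds, 0–7 yr: 0.14 × 37.2 = 5.208
  50–199 beds, 8+ yr: 0.23 × 78.1 = 17.963
Post-stratified estimate = 49.991 → 50.0%.

50.0%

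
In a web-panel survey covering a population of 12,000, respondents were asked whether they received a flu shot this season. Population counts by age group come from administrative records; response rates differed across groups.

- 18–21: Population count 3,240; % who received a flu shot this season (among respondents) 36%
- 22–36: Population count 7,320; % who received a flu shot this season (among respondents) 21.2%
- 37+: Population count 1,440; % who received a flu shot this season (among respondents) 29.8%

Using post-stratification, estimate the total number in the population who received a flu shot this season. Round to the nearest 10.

Apply each group's respondent rate to its population count:
  18–21: 3,240 × 36% = 1166.4
  22–36: 7,320 × 21.2% = 1551.84
  37+: 1,440 × 29.8% = 429.12
Estimated total = 3147.36 → 3,150.

3,150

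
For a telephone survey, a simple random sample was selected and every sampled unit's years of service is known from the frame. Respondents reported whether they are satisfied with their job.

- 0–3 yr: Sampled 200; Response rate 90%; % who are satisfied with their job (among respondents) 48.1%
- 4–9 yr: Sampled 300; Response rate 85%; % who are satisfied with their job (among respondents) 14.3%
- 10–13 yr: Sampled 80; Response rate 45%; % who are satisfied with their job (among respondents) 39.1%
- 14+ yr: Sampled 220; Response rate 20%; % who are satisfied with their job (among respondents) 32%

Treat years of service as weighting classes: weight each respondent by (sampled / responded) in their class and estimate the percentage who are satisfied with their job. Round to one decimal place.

30.1%

Weighting each respondent by the inverse class response rate inflates each class back to its sampled size, so the class weight is n_sampled:
  0–3 yr: 200 × 48.1 = 9620
  4–9 yr: 300 × 14.3 = 4290
  10–13 yr: 80 × 39.1 = 3128
  14+ yr: 220 × 32 = 7040
Adjusted estimate = 24,078 / 800 = 30.0975 → 30.1%.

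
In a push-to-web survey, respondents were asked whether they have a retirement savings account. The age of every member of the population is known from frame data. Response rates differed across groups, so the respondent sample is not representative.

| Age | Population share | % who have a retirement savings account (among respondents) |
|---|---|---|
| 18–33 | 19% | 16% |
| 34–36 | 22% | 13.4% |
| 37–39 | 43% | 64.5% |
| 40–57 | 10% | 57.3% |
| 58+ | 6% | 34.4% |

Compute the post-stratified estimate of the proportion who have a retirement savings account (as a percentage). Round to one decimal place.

41.5%

Post-stratification weights by population share, not respondent share:
  18–33: 0.19 × 16 = 3.04
  34–36: 0.22 × 13.4 = 2.948
  37–39: 0.43 × 64.5 = 27.735
  40–57: 0.1 × 57.3 = 5.73
  58+: 0.06 × 34.4 = 2.064
Post-stratified estimate = 41.517 → 41.5%.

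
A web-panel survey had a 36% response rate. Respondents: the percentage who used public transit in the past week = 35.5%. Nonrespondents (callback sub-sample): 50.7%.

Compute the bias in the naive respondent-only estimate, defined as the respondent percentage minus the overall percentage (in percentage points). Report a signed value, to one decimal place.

Nonresponse fraction = 1 − 0.36 = 0.64.
Bias = (nonresponse fraction) × (respondent percentage − nonrespondent percentage)
     = 0.64 × (35.5 − 50.7) = 0.64 × -15.2 = -9.728.

-9.7 percentage points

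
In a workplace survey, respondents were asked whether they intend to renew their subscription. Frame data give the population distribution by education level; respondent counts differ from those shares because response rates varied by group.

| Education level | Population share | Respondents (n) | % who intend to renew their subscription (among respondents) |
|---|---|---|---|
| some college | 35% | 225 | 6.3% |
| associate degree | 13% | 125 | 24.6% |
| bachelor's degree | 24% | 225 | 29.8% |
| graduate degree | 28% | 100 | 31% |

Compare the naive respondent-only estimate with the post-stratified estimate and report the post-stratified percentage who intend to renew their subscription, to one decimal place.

21.2%

Unadjusted (pooled respondent) estimate weights by respondent counts:
  (225/675)×6.3 + (125/675)×24.6 + (225/675)×29.8 + (100/675)×31 = 21.1815%
Reweighting by population education level shares:
  0.35×6.3 + 0.13×24.6 + 0.24×29.8 + 0.28×31 = 21.235%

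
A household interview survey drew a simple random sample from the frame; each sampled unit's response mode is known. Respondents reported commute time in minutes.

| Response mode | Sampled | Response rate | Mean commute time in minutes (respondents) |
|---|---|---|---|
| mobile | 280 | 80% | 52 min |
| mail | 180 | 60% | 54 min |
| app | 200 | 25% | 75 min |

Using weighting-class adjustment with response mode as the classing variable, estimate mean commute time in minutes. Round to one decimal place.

59.5

With weight = n_sampled/n_responded per class, the weighted class total is n_sampled:
  mobile: 280 × 52 = 14,560
  mail: 180 × 54 = 9720
  app: 200 × 75 = 15,000
Adjusted estimate = 39,280 / 660 = 59.5152 → 59.5.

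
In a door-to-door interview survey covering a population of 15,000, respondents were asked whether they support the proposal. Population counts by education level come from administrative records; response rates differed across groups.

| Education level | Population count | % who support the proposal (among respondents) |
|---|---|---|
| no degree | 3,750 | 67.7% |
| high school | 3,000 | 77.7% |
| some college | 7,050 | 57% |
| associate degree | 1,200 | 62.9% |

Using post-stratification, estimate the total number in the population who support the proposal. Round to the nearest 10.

9,640

Apply each group's respondent rate to its population count:
  no degree: 3,750 × 67.7% = 2538.75
  high school: 3,000 × 77.7% = 2331
  some college: 7,050 × 57% = 4018.5
  associate degree: 1,200 × 62.9% = 754.8
Estimated total = 9643.05 → 9,640.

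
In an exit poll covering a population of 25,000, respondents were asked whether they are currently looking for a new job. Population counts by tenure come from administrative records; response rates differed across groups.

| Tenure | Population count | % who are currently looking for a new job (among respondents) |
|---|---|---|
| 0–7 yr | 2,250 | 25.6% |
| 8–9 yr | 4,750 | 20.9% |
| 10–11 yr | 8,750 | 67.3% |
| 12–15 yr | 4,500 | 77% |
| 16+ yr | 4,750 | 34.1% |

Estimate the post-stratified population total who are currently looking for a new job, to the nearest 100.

Estimated count per cell = population count × respondent percentage:
  0–7 yr: 2,250 × 25.6% = 576
  8–9 yr: 4,750 × 20.9% = 992.75
  10–11 yr: 8,750 × 67.3% = 5888.75
  12–15 yr: 4,500 × 77% = 3465
  16+ yr: 4,750 × 34.1% = 1619.75
Estimated total = 12542.2 → 12,500.

12,500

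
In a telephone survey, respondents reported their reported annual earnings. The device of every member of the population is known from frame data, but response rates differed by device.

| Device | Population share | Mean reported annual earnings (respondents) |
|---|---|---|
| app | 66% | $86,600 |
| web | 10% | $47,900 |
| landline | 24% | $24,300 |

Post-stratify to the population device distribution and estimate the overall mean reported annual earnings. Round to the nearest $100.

$67,800

Each cell contributes population-share × respondent value:
  app: 0.66 × 86,600 = 57,156
  web: 0.1 × 47,900 = 4790
  landline: 0.24 × 24,300 = 5832
Post-stratified estimate = 67,778 → $67,800.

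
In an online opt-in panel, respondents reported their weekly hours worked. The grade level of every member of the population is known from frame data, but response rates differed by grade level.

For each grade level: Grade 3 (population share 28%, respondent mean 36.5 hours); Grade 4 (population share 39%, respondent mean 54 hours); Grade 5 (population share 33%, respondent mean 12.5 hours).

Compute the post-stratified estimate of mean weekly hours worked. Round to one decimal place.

Reweight to the known grade level distribution:
  Grade 3: 0.28 × 36.5 = 10.22
  Grade 4: 0.39 × 54 = 21.06
  Grade 5: 0.33 × 12.5 = 4.125
Post-stratified estimate = 35.405 → 35.4.

35.4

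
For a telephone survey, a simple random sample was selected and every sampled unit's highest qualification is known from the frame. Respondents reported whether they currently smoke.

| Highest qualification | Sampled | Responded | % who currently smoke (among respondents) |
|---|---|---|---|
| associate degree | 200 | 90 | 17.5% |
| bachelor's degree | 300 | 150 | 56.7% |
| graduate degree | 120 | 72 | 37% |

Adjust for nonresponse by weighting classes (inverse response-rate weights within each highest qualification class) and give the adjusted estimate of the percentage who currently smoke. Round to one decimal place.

40.2%

Class response rates: associate degree 90/200 = 45%, bachelor's degree 150/300 = 50%, graduate degree 72/120 = 60%.
Weighting each respondent by the inverse class response rate inflates each class back to its sampled size, so the class weight is n_sampled:
  associate degree: 200 × 17.5 = 3500
  bachelor's degree: 300 × 56.7 = 17,010
  graduate degree: 120 × 37 = 4440
Adjusted estimate = 24,950 / 620 = 40.2419 → 40.2%.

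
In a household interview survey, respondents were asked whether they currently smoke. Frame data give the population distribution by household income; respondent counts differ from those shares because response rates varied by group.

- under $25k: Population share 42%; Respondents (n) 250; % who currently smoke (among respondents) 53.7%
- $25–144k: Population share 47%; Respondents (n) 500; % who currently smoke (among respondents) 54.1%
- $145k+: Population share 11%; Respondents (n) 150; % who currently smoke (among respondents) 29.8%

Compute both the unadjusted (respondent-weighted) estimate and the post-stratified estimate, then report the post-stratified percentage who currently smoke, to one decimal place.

Unadjusted (pooled respondent) estimate weights by respondent counts:
  (250/900)×53.7 + (500/900)×54.1 + (150/900)×29.8 = 49.9389%
Post-stratifying to population shares instead:
  0.42×53.7 + 0.47×54.1 + 0.11×29.8 = 51.259%

51.3%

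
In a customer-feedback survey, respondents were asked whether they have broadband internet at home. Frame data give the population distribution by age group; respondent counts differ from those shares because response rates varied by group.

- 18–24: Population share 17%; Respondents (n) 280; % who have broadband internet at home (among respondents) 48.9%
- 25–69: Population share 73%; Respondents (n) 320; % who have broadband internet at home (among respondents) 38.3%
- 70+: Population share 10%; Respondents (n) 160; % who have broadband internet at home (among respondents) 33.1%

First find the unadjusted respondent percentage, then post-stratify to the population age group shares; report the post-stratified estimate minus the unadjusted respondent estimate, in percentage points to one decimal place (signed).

-1.5 percentage points

Naive respondent-only estimate (weights = respondent counts):
  (280/760)×48.9 + (320/760)×38.3 + (160/760)×33.1 = 41.1105%
Post-stratified estimate weights by population shares:
  0.17×48.9 + 0.73×38.3 + 0.1×33.1 = 39.582%
Difference = 39.582 − 41.1105 = -1.5285 pp.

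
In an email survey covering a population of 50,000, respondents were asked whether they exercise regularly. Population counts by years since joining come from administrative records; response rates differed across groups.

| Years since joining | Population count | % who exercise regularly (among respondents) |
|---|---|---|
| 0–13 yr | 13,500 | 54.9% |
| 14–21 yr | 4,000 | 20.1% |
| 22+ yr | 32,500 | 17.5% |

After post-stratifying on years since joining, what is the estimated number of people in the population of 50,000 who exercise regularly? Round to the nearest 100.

Each cell contributes its population count × the respondent rate:
  0–13 yr: 13,500 × 54.9% = 7411.5
  14–21 yr: 4,000 × 20.1% = 804
  22+ yr: 32,500 × 17.5% = 5687.5
Estimated total = 13,903 → 13,900.

13,900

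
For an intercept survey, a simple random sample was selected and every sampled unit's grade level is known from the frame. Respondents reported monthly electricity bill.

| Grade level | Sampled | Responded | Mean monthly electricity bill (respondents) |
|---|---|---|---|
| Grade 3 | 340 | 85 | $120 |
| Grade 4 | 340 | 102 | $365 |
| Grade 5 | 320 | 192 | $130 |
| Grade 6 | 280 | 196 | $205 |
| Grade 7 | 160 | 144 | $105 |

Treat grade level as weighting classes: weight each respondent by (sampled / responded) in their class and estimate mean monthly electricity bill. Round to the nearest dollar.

$195

Response rates by class: Grade 3 85/340 = 25%, Grade 4 102/340 = 30%, Grade 5 192/320 = 60%, Grade 6 196/280 = 70%, Grade 7 144/160 = 90%.
Weighting each respondent by the inverse class response rate inflates each class back to its sampled size, so the class weight is n_sampled:
  Grade 3: 340 × 120 = 40,800
  Grade 4: 340 × 365 = 124,100
  Grade 5: 320 × 130 = 41,600
  Grade 6: 280 × 205 = 57,400
  Grade 7: 160 × 105 = 16,800
Adjusted estimate = 280,700 / 1,440 = 194.931 → $195.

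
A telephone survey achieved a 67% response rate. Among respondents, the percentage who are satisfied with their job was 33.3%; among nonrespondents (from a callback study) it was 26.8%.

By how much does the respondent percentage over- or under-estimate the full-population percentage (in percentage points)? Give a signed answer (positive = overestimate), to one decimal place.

Nonresponse fraction = 1 − 0.67 = 0.33.
Bias = (nonresponse fraction) × (respondent percentage − nonrespondent percentage)
     = 0.33 × (33.3 − 26.8) = 0.33 × 6.5 = 2.145.

+2.1 percentage points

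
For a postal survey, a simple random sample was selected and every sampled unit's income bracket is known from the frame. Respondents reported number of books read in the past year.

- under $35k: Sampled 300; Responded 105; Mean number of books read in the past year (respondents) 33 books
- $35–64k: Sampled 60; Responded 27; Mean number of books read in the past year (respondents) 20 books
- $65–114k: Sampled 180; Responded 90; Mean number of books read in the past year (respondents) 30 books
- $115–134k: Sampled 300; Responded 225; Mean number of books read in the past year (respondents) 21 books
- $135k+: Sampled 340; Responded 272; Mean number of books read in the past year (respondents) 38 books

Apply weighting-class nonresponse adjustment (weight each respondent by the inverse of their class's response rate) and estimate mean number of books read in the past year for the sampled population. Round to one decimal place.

30.3

Response rates by class: under $35k 105/300 = 35%, $35–64k 27/60 = 45%, $65–114k 90/180 = 50%, $115–134k 225/300 = 75%, $135k+ 272/340 = 80%.
With weight = n_sampled/n_responded per class, the weighted class total is n_sampled:
  under $35k: 300 × 33 = 9900
  $35–64k: 60 × 20 = 1200
  $65–114k: 180 × 30 = 5400
  $115–134k: 300 × 21 = 6300
  $135k+: 340 × 38 = 12,920
Adjusted estimate = 35,720 / 1,180 = 30.2712 → 30.3.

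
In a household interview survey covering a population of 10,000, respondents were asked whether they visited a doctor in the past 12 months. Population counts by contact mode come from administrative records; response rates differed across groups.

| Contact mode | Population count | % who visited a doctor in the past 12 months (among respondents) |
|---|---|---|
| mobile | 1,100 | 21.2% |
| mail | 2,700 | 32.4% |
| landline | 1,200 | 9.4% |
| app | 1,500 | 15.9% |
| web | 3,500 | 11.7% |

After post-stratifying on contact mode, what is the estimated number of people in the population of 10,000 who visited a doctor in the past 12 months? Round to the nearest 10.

Each cell contributes its population count × the respondent rate:
  mobile: 1,100 × 21.2% = 233.2
  mail: 2,700 × 32.4% = 874.8
  landline: 1,200 × 9.4% = 112.8
  app: 1,500 × 15.9% = 238.5
  web: 3,500 × 11.7% = 409.5
Estimated total = 1868.8 → 1,870.

1,870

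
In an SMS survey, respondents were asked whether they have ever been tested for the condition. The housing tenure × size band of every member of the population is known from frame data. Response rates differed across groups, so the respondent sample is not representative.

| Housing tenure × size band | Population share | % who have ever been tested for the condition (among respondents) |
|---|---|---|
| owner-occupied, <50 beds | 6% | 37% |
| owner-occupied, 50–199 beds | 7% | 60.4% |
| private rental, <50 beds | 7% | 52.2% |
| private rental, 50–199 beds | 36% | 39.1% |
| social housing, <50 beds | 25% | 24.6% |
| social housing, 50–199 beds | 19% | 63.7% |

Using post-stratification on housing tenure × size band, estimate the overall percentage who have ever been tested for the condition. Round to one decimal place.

Weight each group's respondent value by its population share:
  owner-occupied, <50 beds: 0.06 × 37 = 2.22
  owner-occupied, 50–199 beds: 0.07 × 60.4 = 4.228
  private rental, <50 beds: 0.07 × 52.2 = 3.654
  private rental, 50–199 beds: 0.36 × 39.1 = 14.076
  social housing, <50 beds: 0.25 × 24.6 = 6.15
  social housing, 50–199 beds: 0.19 × 63.7 = 12.103
Post-stratified estimate = 42.431 → 42.4%.

42.4%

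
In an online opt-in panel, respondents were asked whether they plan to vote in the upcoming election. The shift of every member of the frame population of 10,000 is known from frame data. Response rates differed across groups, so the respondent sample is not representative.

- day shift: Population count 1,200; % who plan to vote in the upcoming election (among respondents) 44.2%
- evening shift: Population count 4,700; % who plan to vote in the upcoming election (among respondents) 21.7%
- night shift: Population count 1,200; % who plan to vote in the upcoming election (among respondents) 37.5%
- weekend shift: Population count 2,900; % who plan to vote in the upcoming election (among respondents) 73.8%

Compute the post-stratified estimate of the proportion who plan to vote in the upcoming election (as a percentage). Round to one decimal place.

41.4%

Post-stratification weights by population share, not respondent share:
  day shift: (1,200/10,000) × 44.2 = 5.304
  evening shift: (4,700/10,000) × 21.7 = 10.199
  night shift: (1,200/10,000) × 37.5 = 4.5
  weekend shift: (2,900/10,000) × 73.8 = 21.402
Post-stratified estimate = 41.405 → 41.4%.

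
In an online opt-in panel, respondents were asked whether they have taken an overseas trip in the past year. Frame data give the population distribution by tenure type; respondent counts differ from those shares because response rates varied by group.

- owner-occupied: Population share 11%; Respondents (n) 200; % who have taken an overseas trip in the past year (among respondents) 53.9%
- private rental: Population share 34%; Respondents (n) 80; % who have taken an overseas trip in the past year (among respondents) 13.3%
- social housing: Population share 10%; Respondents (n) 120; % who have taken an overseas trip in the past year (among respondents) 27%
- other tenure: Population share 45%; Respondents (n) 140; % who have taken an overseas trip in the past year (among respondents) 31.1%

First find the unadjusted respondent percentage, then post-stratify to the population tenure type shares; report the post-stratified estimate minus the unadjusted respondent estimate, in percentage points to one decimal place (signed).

-8.9 percentage points

Naive respondent-only estimate (weights = respondent counts):
  (200/540)×53.9 + (80/540)×13.3 + (120/540)×27 + (140/540)×31.1 = 35.9963%
Reweighting by population tenure type shares:
  0.11×53.9 + 0.34×13.3 + 0.1×27 + 0.45×31.1 = 27.146%
Difference = 27.146 − 35.9963 = -8.8503 pp.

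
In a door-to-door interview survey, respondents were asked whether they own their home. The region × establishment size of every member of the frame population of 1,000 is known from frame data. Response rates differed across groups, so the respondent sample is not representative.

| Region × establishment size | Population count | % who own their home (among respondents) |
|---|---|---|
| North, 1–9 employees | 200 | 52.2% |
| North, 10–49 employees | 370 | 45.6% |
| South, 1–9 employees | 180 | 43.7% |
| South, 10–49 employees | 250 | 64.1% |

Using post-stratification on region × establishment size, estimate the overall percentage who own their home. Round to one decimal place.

51.2%

Reweight to the known region × establishment size distribution:
  North, 1–9 employees: (200/1,000) × 52.2 = 10.44
  North, 10–49 employees: (370/1,000) × 45.6 = 16.872
  South, 1–9 employees: (180/1,000) × 43.7 = 7.866
  South, 10–49 employees: (250/1,000) × 64.1 = 16.025
Post-stratified estimate = 51.203 → 51.2%.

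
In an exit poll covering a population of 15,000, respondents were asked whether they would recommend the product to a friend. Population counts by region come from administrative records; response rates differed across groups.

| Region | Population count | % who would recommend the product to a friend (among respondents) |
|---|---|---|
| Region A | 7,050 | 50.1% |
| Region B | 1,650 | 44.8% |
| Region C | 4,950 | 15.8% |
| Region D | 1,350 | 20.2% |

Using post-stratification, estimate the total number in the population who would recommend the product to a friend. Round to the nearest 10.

5,330

Estimated count per cell = population count × respondent percentage:
  Region A: 7,050 × 50.1% = 3532.05
  Region B: 1,650 × 44.8% = 739.2
  Region C: 4,950 × 15.8% = 782.1
  Region D: 1,350 × 20.2% = 272.7
Estimated total = 5326.05 → 5,330.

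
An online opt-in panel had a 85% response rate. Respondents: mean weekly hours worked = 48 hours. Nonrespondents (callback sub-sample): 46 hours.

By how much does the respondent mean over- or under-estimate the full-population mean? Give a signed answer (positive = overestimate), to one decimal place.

Nonresponse fraction = 1 − 0.85 = 0.15.
Bias = (nonresponse fraction) × (respondent mean − nonrespondent mean)
     = 0.15 × (48 − 46) = 0.15 × 2 = 0.3.

+0.3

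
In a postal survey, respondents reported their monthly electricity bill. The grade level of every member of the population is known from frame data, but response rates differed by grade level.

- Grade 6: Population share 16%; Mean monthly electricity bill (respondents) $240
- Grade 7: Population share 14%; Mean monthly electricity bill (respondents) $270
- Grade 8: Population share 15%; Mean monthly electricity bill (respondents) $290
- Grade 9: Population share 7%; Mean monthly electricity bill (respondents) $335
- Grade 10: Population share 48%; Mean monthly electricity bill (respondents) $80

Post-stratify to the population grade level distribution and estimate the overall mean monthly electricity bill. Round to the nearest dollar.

$182

Reweight to the known grade level distribution:
  Grade 6: 0.16 × 240 = 38.4
  Grade 7: 0.14 × 270 = 37.8
  Grade 8: 0.15 × 290 = 43.5
  Grade 9: 0.07 × 335 = 23.45
  Grade 10: 0.48 × 80 = 38.4
Post-stratified estimate = 181.55 → $182.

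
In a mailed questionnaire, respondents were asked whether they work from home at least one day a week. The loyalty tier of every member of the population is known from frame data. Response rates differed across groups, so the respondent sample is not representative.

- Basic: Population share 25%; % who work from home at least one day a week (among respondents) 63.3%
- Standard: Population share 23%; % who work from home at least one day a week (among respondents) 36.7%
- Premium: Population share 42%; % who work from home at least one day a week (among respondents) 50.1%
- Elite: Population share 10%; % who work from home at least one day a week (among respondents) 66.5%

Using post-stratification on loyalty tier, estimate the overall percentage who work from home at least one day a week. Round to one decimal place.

Weight each group's respondent value by its population share:
  Basic: 0.25 × 63.3 = 15.825
  Standard: 0.23 × 36.7 = 8.441
  Premium: 0.42 × 50.1 = 21.042
  Elite: 0.1 × 66.5 = 6.65
Post-stratified estimate = 51.958 → 52.0%.

52.0%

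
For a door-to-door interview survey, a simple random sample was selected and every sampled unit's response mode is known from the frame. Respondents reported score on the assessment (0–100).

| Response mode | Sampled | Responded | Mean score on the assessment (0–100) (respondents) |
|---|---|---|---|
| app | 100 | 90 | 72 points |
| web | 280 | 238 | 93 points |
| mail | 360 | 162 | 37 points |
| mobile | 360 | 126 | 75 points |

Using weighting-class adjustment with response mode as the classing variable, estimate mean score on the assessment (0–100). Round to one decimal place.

Class response rates: app 90/100 = 90%, web 238/280 = 85%, mail 162/360 = 45%, mobile 126/360 = 35%.
With weight = n_sampled/n_responded per class, the weighted class total is n_sampled:
  app: 100 × 72 = 7200
  web: 280 × 93 = 26,040
  mail: 360 × 37 = 13,320
  mobile: 360 × 75 = 27,000
Adjusted estimate = 73,560 / 1,100 = 66.8727 → 66.9.

66.9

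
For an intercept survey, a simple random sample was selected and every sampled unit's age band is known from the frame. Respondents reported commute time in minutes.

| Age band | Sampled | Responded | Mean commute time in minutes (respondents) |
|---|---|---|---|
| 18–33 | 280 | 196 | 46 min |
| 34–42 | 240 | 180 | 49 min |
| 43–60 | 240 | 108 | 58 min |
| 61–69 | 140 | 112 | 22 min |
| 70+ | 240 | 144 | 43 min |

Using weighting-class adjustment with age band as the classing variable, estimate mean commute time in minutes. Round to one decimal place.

Response rates by class: 18–33 196/280 = 70%, 34–42 180/240 = 75%, 43–60 108/240 = 45%, 61–69 112/140 = 80%, 70+ 144/240 = 60%.
With weight = n_sampled/n_responded per class, the weighted class total is n_sampled:
  18–33: 280 × 46 = 12,880
  34–42: 240 × 49 = 11,760
  43–60: 240 × 58 = 13,920
  61–69: 140 × 22 = 3080
  70+: 240 × 43 = 10,320
Adjusted estimate = 51,960 / 1,140 = 45.5789 → 45.6.

45.6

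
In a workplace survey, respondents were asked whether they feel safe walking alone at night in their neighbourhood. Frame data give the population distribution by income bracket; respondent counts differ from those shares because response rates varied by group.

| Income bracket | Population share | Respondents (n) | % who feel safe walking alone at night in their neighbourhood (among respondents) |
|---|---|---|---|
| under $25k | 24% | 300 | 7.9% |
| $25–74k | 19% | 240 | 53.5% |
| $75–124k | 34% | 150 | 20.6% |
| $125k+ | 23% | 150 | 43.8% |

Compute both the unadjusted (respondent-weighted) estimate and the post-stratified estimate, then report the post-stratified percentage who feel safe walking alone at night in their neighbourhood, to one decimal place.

29.1%

Unadjusted (pooled respondent) estimate weights by respondent counts:
  (300/840)×7.9 + (240/840)×53.5 + (150/840)×20.6 + (150/840)×43.8 = 29.6071%
Reweighting by population income bracket shares:
  0.24×7.9 + 0.19×53.5 + 0.34×20.6 + 0.23×43.8 = 29.139%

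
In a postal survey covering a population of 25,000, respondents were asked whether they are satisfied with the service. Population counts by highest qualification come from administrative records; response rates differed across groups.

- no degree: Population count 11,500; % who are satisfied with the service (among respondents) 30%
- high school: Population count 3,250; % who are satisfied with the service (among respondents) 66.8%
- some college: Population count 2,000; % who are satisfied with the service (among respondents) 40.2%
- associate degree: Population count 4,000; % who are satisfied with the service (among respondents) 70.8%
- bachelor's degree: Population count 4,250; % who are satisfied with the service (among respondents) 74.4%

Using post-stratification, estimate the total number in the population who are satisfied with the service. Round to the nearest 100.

12,400

Each cell contributes its population count × the respondent rate:
  no degree: 11,500 × 30% = 3450
  high school: 3,250 × 66.8% = 2171
  some college: 2,000 × 40.2% = 804
  associate degree: 4,000 × 70.8% = 2832
  bachelor's degree: 4,250 × 74.4% = 3162
Estimated total = 12,419 → 12,400.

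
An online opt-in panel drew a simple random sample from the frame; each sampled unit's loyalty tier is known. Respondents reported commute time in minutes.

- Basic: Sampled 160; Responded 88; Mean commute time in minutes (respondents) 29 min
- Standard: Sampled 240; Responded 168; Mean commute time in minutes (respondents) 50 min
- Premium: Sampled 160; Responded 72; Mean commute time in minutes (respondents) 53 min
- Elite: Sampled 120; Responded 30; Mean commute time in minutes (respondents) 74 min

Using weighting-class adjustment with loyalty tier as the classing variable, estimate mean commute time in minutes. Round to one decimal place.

50.0

Response rates by class: Basic 88/160 = 55%, Standard 168/240 = 70%, Premium 72/160 = 45%, Elite 30/120 = 25%.
Inverse-response-rate weighting restores each class to its sampled count, so class totals weight by n_sampled:
  Basic: 160 × 29 = 4640
  Standard: 240 × 50 = 12,000
  Premium: 160 × 53 = 8480
  Elite: 120 × 74 = 8880
Adjusted estimate = 34,000 / 680 = 50 → 50.0.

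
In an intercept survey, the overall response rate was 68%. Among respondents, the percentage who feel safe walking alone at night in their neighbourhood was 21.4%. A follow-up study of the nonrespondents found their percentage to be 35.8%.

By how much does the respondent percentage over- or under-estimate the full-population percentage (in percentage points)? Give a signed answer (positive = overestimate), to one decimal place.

-4.6 percentage points

Nonresponse fraction = 1 − 0.68 = 0.32.
Bias = (nonresponse fraction) × (respondent percentage − nonrespondent percentage)
     = 0.32 × (21.4 − 35.8) = 0.32 × -14.4 = -4.608.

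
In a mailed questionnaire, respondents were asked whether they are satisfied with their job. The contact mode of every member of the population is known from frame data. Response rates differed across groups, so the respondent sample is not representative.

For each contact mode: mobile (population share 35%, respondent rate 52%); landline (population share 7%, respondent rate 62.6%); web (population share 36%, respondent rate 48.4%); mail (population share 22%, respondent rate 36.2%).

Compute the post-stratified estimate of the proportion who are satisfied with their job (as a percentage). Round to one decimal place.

48.0%

Each cell contributes population-share × respondent value:
  mobile: 0.35 × 52 = 18.2
  landline: 0.07 × 62.6 = 4.382
  web: 0.36 × 48.4 = 17.424
  mail: 0.22 × 36.2 = 7.964
Post-stratified estimate = 47.97 → 48.0%.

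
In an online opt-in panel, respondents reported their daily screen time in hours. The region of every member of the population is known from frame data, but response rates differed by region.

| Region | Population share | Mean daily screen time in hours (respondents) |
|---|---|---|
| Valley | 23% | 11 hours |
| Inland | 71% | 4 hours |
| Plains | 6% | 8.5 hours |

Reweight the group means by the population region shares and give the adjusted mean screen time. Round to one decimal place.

5.9

Each cell contributes population-share × respondent value:
  Valley: 0.23 × 11 = 2.53
  Inland: 0.71 × 4 = 2.84
  Plains: 0.06 × 8.5 = 0.51
Post-stratified estimate = 5.88 → 5.9.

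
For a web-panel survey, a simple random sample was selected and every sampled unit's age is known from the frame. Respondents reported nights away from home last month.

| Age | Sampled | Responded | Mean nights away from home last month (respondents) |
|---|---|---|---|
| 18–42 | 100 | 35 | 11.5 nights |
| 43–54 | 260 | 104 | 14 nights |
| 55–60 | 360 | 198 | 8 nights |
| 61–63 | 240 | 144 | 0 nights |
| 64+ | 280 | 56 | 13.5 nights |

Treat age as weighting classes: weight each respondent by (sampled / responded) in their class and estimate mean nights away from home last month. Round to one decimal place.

9.2

Class response rates: 18–42 35/100 = 35%, 43–54 104/260 = 40%, 55–60 198/360 = 55%, 61–63 144/240 = 60%, 64+ 56/280 = 20%.
Each respondent's weight = sampled/responded in their class; summing within a class gives n_sampled, so:
  18–42: 100 × 11.5 = 1150
  43–54: 260 × 14 = 3640
  55–60: 360 × 8 = 2880
  61–63: 240 × 0 = 0
  64+: 280 × 13.5 = 3780
Adjusted estimate = 11,450 / 1,240 = 9.23387 → 9.2.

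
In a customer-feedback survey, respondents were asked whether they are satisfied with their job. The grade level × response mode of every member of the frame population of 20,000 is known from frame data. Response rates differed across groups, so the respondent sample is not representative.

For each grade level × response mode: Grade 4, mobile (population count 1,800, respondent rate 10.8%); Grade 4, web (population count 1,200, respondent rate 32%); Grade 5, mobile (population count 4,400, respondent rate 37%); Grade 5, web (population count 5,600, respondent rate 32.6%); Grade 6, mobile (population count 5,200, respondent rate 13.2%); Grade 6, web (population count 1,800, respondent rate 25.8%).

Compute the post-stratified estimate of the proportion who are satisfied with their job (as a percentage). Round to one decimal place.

Weight each group's respondent value by its population share:
  Grade 4, mobile: (1,800/20,000) × 10.8 = 0.972
  Grade 4, web: (1,200/20,000) × 32 = 1.92
  Grade 5, mobile: (4,400/20,000) × 37 = 8.14
  Grade 5, web: (5,600/20,000) × 32.6 = 9.128
  Grade 6, mobile: (5,200/20,000) × 13.2 = 3.432
  Grade 6, web: (1,800/20,000) × 25.8 = 2.322
Post-stratified estimate = 25.914 → 25.9%.

25.9%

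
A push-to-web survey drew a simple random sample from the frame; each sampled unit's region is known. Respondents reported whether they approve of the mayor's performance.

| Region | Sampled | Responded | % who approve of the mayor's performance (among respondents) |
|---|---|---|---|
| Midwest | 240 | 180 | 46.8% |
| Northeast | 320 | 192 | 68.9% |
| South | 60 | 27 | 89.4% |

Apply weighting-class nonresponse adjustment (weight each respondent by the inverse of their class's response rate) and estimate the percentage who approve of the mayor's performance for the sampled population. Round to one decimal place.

Class response rates: Midwest 180/240 = 75%, Northeast 192/320 = 60%, South 27/60 = 45%.
Weighting each respondent by the inverse class response rate inflates each class back to its sampled size, so the class weight is n_sampled:
  Midwest: 240 × 46.8 = 11,232
  Northeast: 320 × 68.9 = 22,048
  South: 60 × 89.4 = 5364
Adjusted estimate = 38,644 / 620 = 62.329 → 62.3%.

62.3%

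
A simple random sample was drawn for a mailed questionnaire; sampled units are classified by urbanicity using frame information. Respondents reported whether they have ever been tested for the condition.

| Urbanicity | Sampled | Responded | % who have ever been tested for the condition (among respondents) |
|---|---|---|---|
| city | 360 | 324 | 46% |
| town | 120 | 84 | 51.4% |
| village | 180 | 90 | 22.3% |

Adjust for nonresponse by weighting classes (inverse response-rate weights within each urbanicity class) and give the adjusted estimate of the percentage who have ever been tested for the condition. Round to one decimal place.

Response rates by class: city 324/360 = 90%, town 84/120 = 70%, village 90/180 = 50%.
With weight = n_sampled/n_responded per class, the weighted class total is n_sampled:
  city: 360 × 46 = 16,560
  town: 120 × 51.4 = 6168
  village: 180 × 22.3 = 4014
Adjusted estimate = 26,742 / 660 = 40.5182 → 40.5%.

40.5%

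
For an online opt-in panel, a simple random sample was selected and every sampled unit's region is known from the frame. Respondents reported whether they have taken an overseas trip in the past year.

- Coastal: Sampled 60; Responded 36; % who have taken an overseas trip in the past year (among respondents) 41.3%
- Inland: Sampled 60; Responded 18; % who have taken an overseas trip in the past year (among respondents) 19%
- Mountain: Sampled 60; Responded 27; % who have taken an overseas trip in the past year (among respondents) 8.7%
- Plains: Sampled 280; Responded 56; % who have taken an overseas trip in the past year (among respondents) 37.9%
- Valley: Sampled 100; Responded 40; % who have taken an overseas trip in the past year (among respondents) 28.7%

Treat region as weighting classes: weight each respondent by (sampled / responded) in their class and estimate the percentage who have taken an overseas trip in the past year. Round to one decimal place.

31.5%

Response rates by class: Coastal 36/60 = 60%, Inland 18/60 = 30%, Mountain 27/60 = 45%, Plains 56/280 = 20%, Valley 40/100 = 40%.
With weight = n_sampled/n_responded per class, the weighted class total is n_sampled:
  Coastal: 60 × 41.3 = 2478
  Inland: 60 × 19 = 1140
  Mountain: 60 × 8.7 = 522
  Plains: 280 × 37.9 = 10,612
  Valley: 100 × 28.7 = 2870
Adjusted estimate = 17,622 / 560 = 31.4679 → 31.5%.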